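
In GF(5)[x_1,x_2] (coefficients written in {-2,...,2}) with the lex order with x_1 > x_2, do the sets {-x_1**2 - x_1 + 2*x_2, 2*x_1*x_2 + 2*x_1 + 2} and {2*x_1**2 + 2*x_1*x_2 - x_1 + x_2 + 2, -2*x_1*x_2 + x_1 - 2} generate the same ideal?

Since reduced Gröbner bases are canonical representatives of ideals under a given ordering, it suffices to compute and compare them.
Buchberger on the first generating set:
f_1 = -x_1**2 - x_1 + 2*x_2, LT = x_1**2.
f_2 = 2*x_1*x_2 + 2*x_1 + 2, LT = x_1*x_2.

S(f_1,f_2): lcm = x_1**2*x_2. S = -x_1**2 + x_1*x_2 - x_1 - 2*x_2**2.
  reduce S modulo (f_1, f_2):
  remainder -x_1 - 2*x_2**2 - 2*x_2 - 1 ≠ 0; add g_3 = -x_1 - 2*x_2**2 - 2*x_2 - 1 to the basis.

S(f_2,g_3): lcm = x_1*x_2. S = x_1 - 2*x_2**3 - 2*x_2**2 - x_2 + 1.
  reduce S modulo (f_1, f_2, g_3):
  remainder -2*x_2**3 + x_2**2 + 2*x_2 ≠ 0; add g_4 = -2*x_2**3 + x_2**2 + 2*x_2 to the basis.

The other S-polynomials (S(f_1,g_3), S(f_1,g_4), S(f_2,g_4), S(g_3,g_4)) all reduce to 0 modulo the current basis, so we have a Gröbner basis.
Inter-reduce: drop elements whose leading term is divisible by another's, tail-reduce, and make monic.
Reduced Gröbner basis: {x_1 + 2*x_2**2 + 2*x_2 + 1, x_2**3 + 2*x_2**2 - x_2}.

Buchberger on the second generating set:
h_1 = 2*x_1**2 + 2*x_1*x_2 - x_1 + x_2 + 2, LT = x_1**2.
h_2 = -2*x_1*x_2 + x_1 - 2, LT = x_1*x_2.

S(h_1,h_2): lcm = x_1**2*x_2. S = -2*x_1**2 + x_1*x_2**2 + 2*x_1*x_2 - x_1 - 2*x_2**2 + x_2.
  reduce S modulo (h_1, h_2):
  remainder -x_1 - 2*x_2**2 + x_2 ≠ 0; add k_3 = -x_1 - 2*x_2**2 + x_2 to the basis.

S(h_2,k_3): lcm = x_1*x_2. S = 2*x_1 - 2*x_2**3 + x_2**2 + 1.
  reduce S modulo (h_1, h_2, k_3):
  remainder -2*x_2**3 + 2*x_2**2 + 2*x_2 + 1 ≠ 0; add k_4 = -2*x_2**3 + 2*x_2**2 + 2*x_2 + 1 to the basis.

The other S-polynomials (S(h_1,k_3), S(h_1,k_4), S(h_2,k_4), S(k_3,k_4)) all reduce to 0 modulo the current basis, so we have a Gröbner basis.
Inter-reduce: drop elements whose leading term is divisible by another's, tail-reduce, and make monic.
Reduced Gröbner basis: {x_1 + 2*x_2**2 - x_2, x_2**3 - x_2**2 - x_2 + 2}.

These differ, so the ideals are not equal.
The same test decides containment: I ⊆ J iff every generator of I reduces to 0 modulo a Gröbner basis of J.

No, the ideals differ.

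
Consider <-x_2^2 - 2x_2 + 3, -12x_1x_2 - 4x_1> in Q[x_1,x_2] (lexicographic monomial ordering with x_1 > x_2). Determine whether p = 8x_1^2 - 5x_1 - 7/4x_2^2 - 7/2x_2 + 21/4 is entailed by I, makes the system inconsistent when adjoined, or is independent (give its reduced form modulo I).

8x_1^2 - 5x_1 - 7/4x_2^2 - 7/2x_2 + 21/4 lies in I (it reduces to 0).

First compute the reduced Gröbner basis of I by Buchberger's algorithm.
f_1 = -x_2^2 - 2x_2 + 3, LT = x_2^2.
f_2 = -12x_1x_2 - 4x_1, LT = x_1x_2.

S(f_1,f_2): lcm = x_1x_2^2. S = 5/3x_1x_2 - 3x_1.
  leading term x_1x_2: subtract (-5/36)·f_2 from 5/3x_1x_2 - 3x_1 → -32/9x_1
  leading term x_1: no divisor's leading term divides it; move -32/9x_1 to the remainder.
  remainder -32/9x_1 ≠ 0; add h_3 = -32/9x_1 to the basis.

The other S-polynomials (S(f_1,h_3), S(f_2,h_3)) all reduce to 0 modulo the current basis, so we have a Gröbner basis.
Inter-reduce: drop elements whose leading term is divisible by another's, tail-reduce, and make monic.
Reduced Gröbner basis: {x_1, x_2^2 + 2x_2 - 3}.
Label its elements g_1 = x_1, g_2 = x_2^2 + 2x_2 - 3.

Reduce p = 8x_1^2 - 5x_1 - 7/4x_2^2 - 7/2x_2 + 21/4 modulo G:
  leading term x_1^2: subtract (8x_1)·g_1 from 8x_1^2 - 5x_1 - 7/4x_2^2 - 7/2x_2 + 21/4 → -5x_1 - 7/4x_2^2 - 7/2x_2 + 21/4
  leading term x_1: subtract (-5)·g_1 from -5x_1 - 7/4x_2^2 - 7/2x_2 + 21/4 → -7/4x_2^2 - 7/2x_2 + 21/4
  leading term x_2^2: subtract (-7/4)·g_2 from -7/4x_2^2 - 7/2x_2 + 21/4 → 0
  normal form = 0.
Since the normal form is 0, p ∈ I.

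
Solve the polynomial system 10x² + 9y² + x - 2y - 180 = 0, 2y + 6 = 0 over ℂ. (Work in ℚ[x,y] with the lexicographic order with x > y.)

Compute a lex Gröbner basis by Buchberger's algorithm.
f_1 = 10x² + x + 9y² - 2y - 180, LT = x².
f_2 = 2y + 6, LT = y.

The S-polynomials (S(f_1,f_2)) all reduce to 0 modulo the current basis, so we have a Gröbner basis.
Inter-reduce: drop elements whose leading term is divisible by another's, tail-reduce, and make monic.
Reduced Gröbner basis: {x² + 1/10x - 93/10, y + 3}.

Since the basis is lex-ordered, y + 3 is univariate in y. Its roots are {-3}. Back-substituting each root into the other basis elements fixes the other coordinates.
  y = -3: the earlier basis element becomes x² + 1/10x - 93/10 = 0, giving x = -31/10, 3 — points (-31/10, -3), (3, -3).
This is the nonlinear analogue of row-reducing a linear system.

{(-31/10, -3), (3, -3)}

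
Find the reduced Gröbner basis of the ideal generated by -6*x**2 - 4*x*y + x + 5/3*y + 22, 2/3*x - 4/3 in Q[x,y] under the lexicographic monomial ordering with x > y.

f_1 = -6*x**2 - 4*x*y + x + 5/3*y + 22, LT = x**2.
f_2 = 2/3*x - 4/3, LT = x.

S(f_1,f_2): lcm = x**2. S = 2/3*x*y + 11/6*x - 5/18*y - 11/3.
  leading term x*y: subtract (y)·f_2 from 2/3*x*y + 11/6*x - 5/18*y - 11/3 → 11/6*x + 19/18*y - 11/3
  leading term x: subtract (11/4)·f_2 from 11/6*x + 19/18*y - 11/3 → 19/18*y
  leading term y: no divisor's leading term divides it; move 19/18*y to the remainder.
  remainder 19/18*y ≠ 0; add g_3 = 19/18*y to the basis.

S(f_1,g_3): leading monomials are coprime, so the S-polynomial reduces to 0 (Buchberger's first criterion).
S(f_2,g_3): leading monomials are coprime, so the S-polynomial reduces to 0 (Buchberger's first criterion).
Every S-polynomial of the final basis reduces to 0, so we have a Gröbner basis.
Inter-reduce: drop elements whose leading term is divisible by another's, tail-reduce, and make monic.

G = {x - 2, y}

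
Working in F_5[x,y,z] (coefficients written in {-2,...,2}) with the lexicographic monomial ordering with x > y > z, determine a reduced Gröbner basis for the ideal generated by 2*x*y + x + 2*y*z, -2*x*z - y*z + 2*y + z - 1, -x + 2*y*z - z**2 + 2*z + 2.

G = {x - z**5 - 2*z**4 + z**2 + z - 1, y - z**5 + 2*z**4 - z**3 + 2*z**2 - z - 1, z**6 - 2*z**3 + z**2 - 2}

f_1 = 2*x*y + x + 2*y*z, LT = x*y.
f_2 = -2*x*z - y*z + 2*y + z - 1, LT = x*z.
f_3 = -x + 2*y*z - z**2 + 2*z + 2, LT = x.

S(f_1,f_2): lcm = x*y*z. S = -2*x*z + 2*y**2*z + y**2 + y*z**2 - 2*y*z + 2*y.
  reduce S modulo (f_1, f_2, f_3):
  remainder 2*y**2*z + y**2 + y*z**2 - y*z - z + 1 ≠ 0; add g_4 = 2*y**2*z + y**2 + y*z**2 - y*z - z + 1 to the basis.

S(f_1,f_3): lcm = x*y. S = -2*x + 2*y**2*z - y*z**2 - 2*y*z + 2*y.
  reduce S modulo (f_1, f_2, f_3, g_4):
  remainder -y**2 - 2*y*z**2 + 2*y + 2*z**2 + 2*z ≠ 0; add g_5 = -y**2 - 2*y*z**2 + 2*y + 2*z**2 + 2*z to the basis.

S(f_2,f_3): lcm = x*z. S = 2*y*z**2 - 2*y*z - y - z**3 + 2*z**2 - z - 2.
  reduce S modulo (f_1, f_2, f_3, g_4, g_5):
  remainder 2*y*z**2 - 2*y*z - y - z**3 + 2*z**2 - z - 2 ≠ 0; add g_6 = 2*y*z**2 - 2*y*z - y - z**3 + 2*z**2 - z - 2 to the basis.

S(f_1,g_5): lcm = x*y**2. S = -2*x*y*z**2 + 2*x*z**2 + 2*x*z + y**2*z.
  reduce S modulo (f_1, f_2, f_3, g_4, g_5, g_6):
  remainder 2*y*z - y + z**4 + z**3 - 2*z**2 - z + 2 ≠ 0; add g_7 = 2*y*z - y + z**4 + z**3 - 2*z**2 - z + 2 to the basis.

S(g_5,g_6): lcm = y**2*z**2. S = y**2*z - 2*y**2 + 2*y*z**4 - 2*y*z**3 + 2*y*z**2 - 2*y*z + y - 2*z**4 - 2*z**3.
  reduce S modulo (f_1, f_2, f_3, g_4, g_5, g_6, g_7):
  remainder -y + z**5 - 2*z**4 + z**3 - 2*z**2 + z + 1 ≠ 0; add g_8 = -y + z**5 - 2*z**4 + z**3 - 2*z**2 + z + 1 to the basis.

S(f_1,g_8): lcm = x*y. S = x*z**5 - 2*x*z**4 + x*z**3 - 2*x*z**2 + x*z - x + y*z.
  reduce S modulo (f_1, f_2, f_3, g_4, g_5, g_6, g_7, g_8):
  remainder z**6 - 2*z**3 + z**2 - 2 ≠ 0; add g_9 = z**6 - 2*z**3 + z**2 - 2 to the basis.

The other S-polynomials (S(f_1,g_4), S(f_2,g_4), S(f_3,g_4), S(f_2,g_5), S(f_3,g_5), S(g_4,g_5), S(f_1,g_6), S(f_2,g_6), S(f_3,g_6), S(g_4,g_6), S(f_1,g_7), S(f_2,g_7), S(f_3,g_7), S(g_4,g_7), S(g_5,g_7), S(g_6,g_7), S(f_2,g_8), S(f_3,g_8), S(g_4,g_8), S(g_5,g_8), S(g_6,g_8), S(g_7,g_8), S(f_1,g_9), S(f_2,g_9), S(f_3,g_9), S(g_4,g_9), S(g_5,g_9), S(g_6,g_9), S(g_7,g_9), S(g_8,g_9)) all reduce to 0 modulo the current basis, so we have a Gröbner basis.
Inter-reduce: drop elements whose leading term is divisible by another's, tail-reduce, and make monic.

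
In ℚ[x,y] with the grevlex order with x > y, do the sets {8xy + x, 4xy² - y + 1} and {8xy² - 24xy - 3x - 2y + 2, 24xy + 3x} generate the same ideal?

Yes, the ideals are equal.

Two ideals are equal iff their reduced Gröbner bases coincide (the reduced basis is unique for a fixed ordering).
Buchberger on the first generating set:
f_1 = 8xy + x, LT = xy.
f_2 = 4xy² - y + 1, LT = xy².

S(f_1,f_2): lcm = xy². S = ⅛xy + ¼y - ¼.
  leading term xy: subtract (1/64)·f_1 from ⅛xy + ¼y - ¼ → -1/64x + ¼y - ¼
  leading term x: no divisor's leading term divides it; move -1/64x to the remainder.
  leading term y: no divisor's leading term divides it; move ¼y to the remainder.
  leading term 1: no divisor's leading term divides it; move -¼ to the remainder.
  remainder -1/64x + ¼y - ¼ ≠ 0; add g_3 = -1/64x + ¼y - ¼ to the basis.

S(f_1,g_3): lcm = xy. S = 16y² + ⅛x - 16y.
  leading term y²: no divisor's leading term divides it; move 16y² to the remainder.
  leading term x: subtract (-8)·g_3 from ⅛x - 16y → -14y - 2
  leading term y: no divisor's leading term divides it; move -14y to the remainder.
  leading term 1: no divisor's leading term divides it; move -2 to the remainder.
  remainder 16y² - 14y - 2 ≠ 0; add g_4 = 16y² - 14y - 2 to the basis.

S(f_2,g_3): lcm = xy². S = 16y³ - 16y² - ¼y + ¼.
  leading term y³: subtract (y)·g_4 from 16y³ - 16y² - ¼y + ¼ → -2y² + 7/4y + ¼
  leading term y²: subtract (-⅛)·g_4 from -2y² + 7/4y + ¼ → 0
  remainder 0.

S(f_1,g_4): lcm = xy². S = xy + ⅛x.
  leading term xy: subtract (⅛)·f_1 from xy + ⅛x → 0
  remainder 0.

S(f_2,g_4): lcm = xy². S = ⅞xy + ⅛x - ¼y + ¼.
  leading term xy: subtract (7/64)·f_1 from ⅞xy + ⅛x - ¼y + ¼ → 1/64x - ¼y + ¼
  leading term x: subtract (-1)·g_3 from 1/64x - ¼y + ¼ → 0
  remainder 0.

S(g_3,g_4): leading monomials are coprime, so the S-polynomial reduces to 0 (Buchberger's first criterion).
Every S-polynomial of the final basis reduces to 0, so we have a Gröbner basis.
Inter-reduce: drop elements whose leading term is divisible by another's, tail-reduce, and make monic.
Reduced Gröbner basis: {y² - ⅞y - ⅛, x - 16y + 16}.

Buchberger on the second generating set:
h_1 = 8xy² - 24xy - 3x - 2y + 2, LT = xy².
h_2 = 24xy + 3x, LT = xy.

S(h_1,h_2): lcm = xy². S = -25/8xy - ⅜x - ¼y + ¼.
  leading term xy: subtract (-25/192)·h_2 from -25/8xy - ⅜x - ¼y + ¼ → 1/64x - ¼y + ¼
  leading term x: no divisor's leading term divides it; move 1/64x to the remainder.
  leading term y: no divisor's leading term divides it; move -¼y to the remainder.
  leading term 1: no divisor's leading term divides it; move ¼ to the remainder.
  remainder 1/64x - ¼y + ¼ ≠ 0; add k_3 = 1/64x - ¼y + ¼ to the basis.

S(h_1,k_3): lcm = xy². S = 16y³ - 3xy - 16y² - ⅜x - ¼y + ¼.
  leading term y³: no divisor's leading term divides it; move 16y³ to the remainder.
  leading term xy: subtract (-⅛)·h_2 from -3xy - 16y² - ⅜x - ¼y + ¼ → -16y² - ¼y + ¼
  leading term y²: no divisor's leading term divides it; move -16y² to the remainder.
  leading term y: no divisor's leading term divides it; move -¼y to the remainder.
  leading term 1: no divisor's leading term divides it; move ¼ to the remainder.
  remainder 16y³ - 16y² - ¼y + ¼ ≠ 0; add k_4 = 16y³ - 16y² - ¼y + ¼ to the basis.

S(h_2,k_3): lcm = xy. S = 16y² + ⅛x - 16y.
  leading term y²: no divisor's leading term divides it; move 16y² to the remainder.
  leading term x: subtract (8)·k_3 from ⅛x - 16y → -14y - 2
  leading term y: no divisor's leading term divides it; move -14y to the remainder.
  leading term 1: no divisor's leading term divides it; move -2 to the remainder.
  remainder 16y² - 14y - 2 ≠ 0; add k_5 = 16y² - 14y - 2 to the basis.

S(h_1,k_4): lcm = xy³. S = -2xy² - 23/64xy - ¼y² - 1/64x + ¼y.
  leading term xy²: subtract (-¼)·h_1 from -2xy² - 23/64xy - ¼y² - 1/64x + ¼y → -407/64xy - ¼y² - 49/64x - ¼y + ½
  leading term xy: subtract (-407/1536)·h_2 from -407/64xy - ¼y² - 49/64x - ¼y + ½ → -¼y² + 15/512x - ¼y + ½
  leading term y²: subtract (-1/64)·k_5 from -¼y² + 15/512x - ¼y + ½ → 15/512x - 15/32y + 15/32
  leading term x: subtract (15/8)·k_3 from 15/512x - 15/32y + 15/32 → 0
  remainder 0.

S(h_2,k_4): lcm = xy³. S = 9/8xy² + 1/64xy - 1/64x.
  leading term xy²: subtract (9/64)·h_1 from 9/8xy² + 1/64xy - 1/64x → 217/64xy + 13/32x + 9/32y - 9/32
  leading term xy: subtract (217/1536)·h_2 from 217/64xy + 13/32x + 9/32y - 9/32 → -9/512x + 9/32y - 9/32
  leading term x: subtract (-9/8)·k_3 from -9/512x + 9/32y - 9/32 → 0
  remainder 0.

S(k_3,k_4): leading monomials are coprime, so the S-polynomial reduces to 0 (Buchberger's first criterion).
S(h_1,k_5): lcm = xy². S = -17/8xy - ¼x - ¼y + ¼.
  leading term xy: subtract (-17/192)·h_2 from -17/8xy - ¼x - ¼y + ¼ → 1/64x - ¼y + ¼
  leading term x: subtract (1)·k_3 from 1/64x - ¼y + ¼ → 0
  remainder 0.

S(h_2,k_5): lcm = xy². S = xy + ⅛x.
  leading term xy: subtract (1/24)·h_2 from xy + ⅛x → 0
  remainder 0.

S(k_3,k_5): leading monomials are coprime, so the S-polynomial reduces to 0 (Buchberger's first criterion).
S(k_4,k_5): lcm = y³. S = -⅛y² + 7/64y + 1/64.
  leading term y²: subtract (-1/128)·k_5 from -⅛y² + 7/64y + 1/64 → 0
  remainder 0.

Every S-polynomial of the final basis reduces to 0, so we have a Gröbner basis.
Inter-reduce: drop elements whose leading term is divisible by another's, tail-reduce, and make monic.
Reduced Gröbner basis: {y² - ⅞y - ⅛, x - 16y + 16}.

The two bases agree; hence the ideals are identical.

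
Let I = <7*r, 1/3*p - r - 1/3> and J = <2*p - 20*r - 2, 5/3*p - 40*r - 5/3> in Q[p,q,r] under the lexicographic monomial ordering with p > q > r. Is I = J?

For a fixed monomial order, each ideal has a unique reduced Gröbner basis; comparing bases decides equality.
Buchberger on the first generating set:
f_1 = 7*r, LT = r.
f_2 = 1/3*p - r - 1/3, LT = p.

The S-polynomials (S(f_1,f_2)) all reduce to 0 modulo the current basis, so we have a Gröbner basis.
Inter-reduce: drop elements whose leading term is divisible by another's, tail-reduce, and make monic.
Reduced Gröbner basis: {p - 1, r}.

Buchberger on the second generating set:
h_1 = 2*p - 20*r - 2, LT = p.
h_2 = 5/3*p - 40*r - 5/3, LT = p.

S(h_1,h_2): lcm = p. S = 14*r.
  leading term r: no divisor's leading term divides it; move 14*r to the remainder.
  remainder 14*r ≠ 0; add k_3 = 14*r to the basis.

The other S-polynomials (S(h_1,k_3), S(h_2,k_3)) all reduce to 0 modulo the current basis, so we have a Gröbner basis.
Inter-reduce: drop elements whose leading term is divisible by another's, tail-reduce, and make monic.
Reduced Gröbner basis: {p - 1, r}.

These coincide, so the ideals are equal.

Yes, the ideals are equal.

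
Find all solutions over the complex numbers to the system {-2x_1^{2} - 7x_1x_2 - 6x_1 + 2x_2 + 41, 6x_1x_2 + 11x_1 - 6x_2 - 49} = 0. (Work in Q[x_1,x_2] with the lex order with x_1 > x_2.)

Compute a lex Gröbner basis by Buchberger's algorithm.
f_1 = -2x_1^{2} - 7x_1x_2 - 6x_1 + 2x_2 + 41, LT = x_1^{2}.
f_2 = 6x_1x_2 + 11x_1 - 6x_2 - 49, LT = x_1x_2.

S(f_1,f_2): lcm = x_1^{2}x_2. S = -\tfrac{11}{6}x_1^{2} + \tfrac{7}{2}x_1x_2^{2} + 4x_1x_2 + \tfrac{49}{6}x_1 - x_2^{2} - \tfrac{41}{2}x_2.
  reduce S modulo (f_1, f_2):
  remainder \tfrac{19}{3}x_1 + \tfrac{5}{2}x_2^{2} + \tfrac{41}{4}x_2 - \tfrac{59}{12} ≠ 0; add h_3 = \tfrac{19}{3}x_1 + \tfrac{5}{2}x_2^{2} + \tfrac{41}{4}x_2 - \tfrac{59}{12} to the basis.

S(f_2,h_3): lcm = x_1x_2. S = \tfrac{11}{6}x_1 - \tfrac{15}{38}x_2^{3} - \tfrac{123}{76}x_2^{2} - \tfrac{17}{76}x_2 - \tfrac{49}{6}.
  reduce S modulo (f_1, f_2, h_3):
  remainder -\tfrac{15}{38}x_2^{3} - \tfrac{89}{38}x_2^{2} - \tfrac{485}{152}x_2 - \tfrac{1025}{152} ≠ 0; add h_4 = -\tfrac{15}{38}x_2^{3} - \tfrac{89}{38}x_2^{2} - \tfrac{485}{152}x_2 - \tfrac{1025}{152} to the basis.

The other S-polynomials (S(f_1,h_3), S(f_1,h_4), S(f_2,h_4), S(h_3,h_4)) all reduce to 0 modulo the current basis, so we have a Gröbner basis.
Inter-reduce: drop elements whose leading term is divisible by another's, tail-reduce, and make monic.
Reduced Gröbner basis: {x_1 + \tfrac{15}{38}x_2^{2} + \tfrac{123}{76}x_2 - \tfrac{59}{76}, x_2^{3} + \tfrac{89}{15}x_2^{2} + \tfrac{97}{12}x_2 + \tfrac{205}{12}}.

From the last basis element, x_2^{3} + \tfrac{89}{15}x_2^{2} + \tfrac{97}{12}x_2 + \tfrac{205}{12} = 0, so x_2 takes values in {-5, -7/15 - sqrt(2879)*I/30, -7/15 + sqrt(2879)*I/30}. Each choice, substituted upward through the basis, yields the corresponding point(s) of the solution set.
  x_2 = -5: the earlier basis element becomes x_1 + 1 = 0, giving x_1 = -1 — point (-1, -5).
  x_2 = -7/15 - sqrt(2879)*I/30: the earlier basis element becomes x_1 - 65/24 - sqrt(2879)*I/24 = 0, giving x_1 = 65/24 + sqrt(2879)*I/24 — point (65/24 + sqrt(2879)*I/24, -7/15 - sqrt(2879)*I/30).
  x_2 = -7/15 + sqrt(2879)*I/30: the earlier basis element becomes x_1 - 65/24 + sqrt(2879)*I/24 = 0, giving x_1 = 65/24 - sqrt(2879)*I/24 — point (65/24 - sqrt(2879)*I/24, -7/15 + sqrt(2879)*I/30).

{(-1, -5), (65/24 + sqrt(2879)*I/24, -7/15 - sqrt(2879)*I/30), (65/24 - sqrt(2879)*I/24, -7/15 + sqrt(2879)*I/30)}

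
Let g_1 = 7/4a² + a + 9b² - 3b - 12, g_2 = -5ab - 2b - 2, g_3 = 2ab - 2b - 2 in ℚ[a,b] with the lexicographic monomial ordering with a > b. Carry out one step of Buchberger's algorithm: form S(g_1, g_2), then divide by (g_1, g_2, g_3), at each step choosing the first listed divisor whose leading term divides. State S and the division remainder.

S(g_1, g_2) = 6/35ab - ⅖a + 36/7b³ - 12/7b² - 48/7b; remainder on division = -⅖a + 36/7b³ - 12/7b² - 1212/175b - 12/175.

lcm(LM(g_1), LM(g_2)) = a²b.
S = (lcm/LT(g_1))·g_1 − (lcm/LT(g_2))·g_2 = 6/35ab - ⅖a + 36/7b³ - 12/7b² - 48/7b.
Reduce S modulo (g_1, g_2, g_3) in that order:
  leading term ab: subtract (-6/175)·g_2 from 6/35ab - ⅖a + 36/7b³ - 12/7b² - 48/7b → -⅖a + 36/7b³ - 12/7b² - 1212/175b - 12/175
  leading term a: no divisor's leading term divides it; move -⅖a to the remainder.
  leading term b³: no divisor's leading term divides it; move 36/7b³ to the remainder.
  leading term b²: no divisor's leading term divides it; move -12/7b² to the remainder.
  leading term b: no divisor's leading term divides it; move -1212/175b to the remainder.
  leading term 1: no divisor's leading term divides it; move -12/175 to the remainder.
The remainder -⅖a + 36/7b³ - 12/7b² - 1212/175b - 12/175 is nonzero, so it would be added as the next basis element.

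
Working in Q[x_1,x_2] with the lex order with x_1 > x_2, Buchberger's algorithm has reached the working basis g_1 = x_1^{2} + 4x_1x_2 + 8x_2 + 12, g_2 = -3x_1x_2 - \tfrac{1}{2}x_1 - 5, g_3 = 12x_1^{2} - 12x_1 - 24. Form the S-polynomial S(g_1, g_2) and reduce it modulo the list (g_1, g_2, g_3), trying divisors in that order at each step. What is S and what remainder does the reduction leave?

S(g_1, g_2) = -\tfrac{1}{6}x_1^{2} + 4x_1x_2^{2} - \tfrac{5}{3}x_1 + 8x_2^{2} + 12x_2; remainder on division = -\tfrac{5}{3}x_1 + 8x_2^{2} + \tfrac{20}{3}x_2 + 2.

lcm(LM(g_1), LM(g_2)) = x_1^{2}x_2.
S = (lcm/LT(g_1))·g_1 − (lcm/LT(g_2))·g_2 = -\tfrac{1}{6}x_1^{2} + 4x_1x_2^{2} - \tfrac{5}{3}x_1 + 8x_2^{2} + 12x_2.
Reduce S modulo (g_1, g_2, g_3) in that order:
  leading term x_1^{2}: subtract (-\tfrac{1}{6})·g_1 from -\tfrac{1}{6}x_1^{2} + 4x_1x_2^{2} - \tfrac{5}{3}x_1 + 8x_2^{2} + 12x_2 → 4x_1x_2^{2} + \tfrac{2}{3}x_1x_2 - \tfrac{5}{3}x_1 + 8x_2^{2} + \tfrac{40}{3}x_2 + 2
  leading term x_1x_2^{2}: subtract (-\tfrac{4}{3}x_2)·g_2 from 4x_1x_2^{2} + \tfrac{2}{3}x_1x_2 - \tfrac{5}{3}x_1 + 8x_2^{2} + \tfrac{40}{3}x_2 + 2 → -\tfrac{5}{3}x_1 + 8x_2^{2} + \tfrac{20}{3}x_2 + 2
  leading term x_1: no divisor's leading term divides it; move -\tfrac{5}{3}x_1 to the remainder.
  leading term x_2^{2}: no divisor's leading term divides it; move 8x_2^{2} to the remainder.
  leading term x_2: no divisor's leading term divides it; move \tfrac{20}{3}x_2 to the remainder.
  leading term 1: no divisor's leading term divides it; move 2 to the remainder.
The remainder -\tfrac{5}{3}x_1 + 8x_2^{2} + \tfrac{20}{3}x_2 + 2 is nonzero, so it would be added as the next basis element.
An S-polynomial is built so that the two leading terms cancel; whether anything survives reduction is exactly the Gröbner-basis criterion.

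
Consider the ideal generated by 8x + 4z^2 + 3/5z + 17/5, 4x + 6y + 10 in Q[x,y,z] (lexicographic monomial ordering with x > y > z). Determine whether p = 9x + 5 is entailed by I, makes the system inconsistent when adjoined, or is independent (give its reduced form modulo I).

First compute the reduced Gröbner basis of I by Buchberger's algorithm.
f_1 = 8x + 4z^2 + 3/5z + 17/5, LT = x.
f_2 = 4x + 6y + 10, LT = x.

S(f_1,f_2): lcm = x. S = -3/2y + 1/2z^2 + 3/40z - 83/40.
  leading term y: no divisor's leading term divides it; move -3/2y to the remainder.
  leading term z^2: no divisor's leading term divides it; move 1/2z^2 to the remainder.
  leading term z: no divisor's leading term divides it; move 3/40z to the remainder.
  leading term 1: no divisor's leading term divides it; move -83/40 to the remainder.
  remainder -3/2y + 1/2z^2 + 3/40z - 83/40 ≠ 0; add h_3 = -3/2y + 1/2z^2 + 3/40z - 83/40 to the basis.

The other S-polynomials (S(f_1,h_3), S(f_2,h_3)) all reduce to 0 modulo the current basis, so we have a Gröbner basis.
Inter-reduce: drop elements whose leading term is divisible by another's, tail-reduce, and make monic.
Reduced Gröbner basis: {x + 1/2z^2 + 3/40z + 17/40, y - 1/3z^2 - 1/20z + 83/60}.
Label its elements g_1 = x + 1/2z^2 + 3/40z + 17/40, g_2 = y - 1/3z^2 - 1/20z + 83/60.

Reduce p = 9x + 5 modulo G:
  leading term x: subtract (9)·g_1 from 9x + 5 → -9/2z^2 - 27/40z + 47/40
  leading term z^2: no divisor's leading term divides it; move -9/2z^2 to the remainder.
  leading term z: no divisor's leading term divides it; move -27/40z to the remainder.
  leading term 1: no divisor's leading term divides it; move 47/40 to the remainder.
  normal form = -9/2z^2 - 27/40z + 47/40.
The normal form is nonzero, so p ∉ I. Since p minus its normal form lies in I, I + (p) = I + (r) where r = -9/2z^2 - 27/40z + 47/40; decide whether this ideal is the whole ring.
Run Buchberger on G together with r (pairs among the g_i already reduce to 0 since G is a Gröbner basis):
g_1 = x + 1/2z^2 + 3/40z + 17/40, LT = x.
g_2 = y - 1/3z^2 - 1/20z + 83/60, LT = y.
r = -9/2z^2 - 27/40z + 47/40, LT = z^2.

The S-polynomials (S(g_1,g_2), S(g_1,r), S(g_2,r)) all reduce to 0 modulo the current basis, so we have a Gröbner basis.
Inter-reduce: drop elements whose leading term is divisible by another's, tail-reduce, and make monic.
Reduced Gröbner basis: {x + 5/9, y + 35/27, z^2 + 3/20z - 47/180}.
The reduced Gröbner basis of I + (p) is {x + 5/9, y + 35/27, z^2 + 3/20z - 47/180} ≠ {1}, a proper ideal, so the enlarged system stays consistent: p is independent of I, with normal form -9/2z^2 - 27/40z + 47/40.

9x + 5 is independent of I; its normal form modulo I is -9/2z^2 - 27/40z + 47/40.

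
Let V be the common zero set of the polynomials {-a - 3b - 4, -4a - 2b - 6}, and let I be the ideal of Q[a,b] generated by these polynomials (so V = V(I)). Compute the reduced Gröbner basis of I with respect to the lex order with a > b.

The reduced Gröbner basis is the canonical form of the ideal for this ordering.

f_1 = -a - 3b - 4, LT = a.
f_2 = -4a - 2b - 6, LT = a.

S(f_1,f_2): lcm = a. S = 5/2b + 5/2.
  leading term b: no divisor's leading term divides it; move 5/2b to the remainder.
  leading term 1: no divisor's leading term divides it; move 5/2 to the remainder.
  remainder 5/2b + 5/2 ≠ 0; add g_3 = 5/2b + 5/2 to the basis.

S(f_1,g_3): leading monomials are coprime, so the S-polynomial reduces to 0 (Buchberger's first criterion).
S(f_2,g_3): leading monomials are coprime, so the S-polynomial reduces to 0 (Buchberger's first criterion).
Every S-polynomial of the final basis reduces to 0, so we have a Gröbner basis.
Inter-reduce: drop elements whose leading term is divisible by another's, tail-reduce, and make monic.

G = {a + 1, b + 1}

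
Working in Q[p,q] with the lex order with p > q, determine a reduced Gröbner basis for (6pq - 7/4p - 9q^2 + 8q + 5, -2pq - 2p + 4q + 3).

G = {p + 36/31q^2 - 80/31q - 56/31, q^3 - 11/9q^2 - 37/18q - 19/72}

f_1 = 6pq - 7/4p - 9q^2 + 8q + 5, LT = pq.
f_2 = -2pq - 2p + 4q + 3, LT = pq.

S(f_1,f_2): lcm = pq. S = -31/24p - 3/2q^2 + 10/3q + 7/3.
  reduce S modulo (f_1, f_2):
  remainder -31/24p - 3/2q^2 + 10/3q + 7/3 ≠ 0; add g_3 = -31/24p - 3/2q^2 + 10/3q + 7/3 to the basis.

S(f_1,g_3): lcm = pq. S = -7/24p - 36/31q^3 + 67/62q^2 + 292/93q + 5/6.
  reduce S modulo (f_1, f_2, g_3):
  remainder -36/31q^3 + 44/31q^2 + 74/31q + 19/62 ≠ 0; add g_4 = -36/31q^3 + 44/31q^2 + 74/31q + 19/62 to the basis.

The other S-polynomials (S(f_2,g_3), S(f_1,g_4), S(f_2,g_4), S(g_3,g_4)) all reduce to 0 modulo the current basis, so we have a Gröbner basis.
Inter-reduce: drop elements whose leading term is divisible by another's, tail-reduce, and make monic.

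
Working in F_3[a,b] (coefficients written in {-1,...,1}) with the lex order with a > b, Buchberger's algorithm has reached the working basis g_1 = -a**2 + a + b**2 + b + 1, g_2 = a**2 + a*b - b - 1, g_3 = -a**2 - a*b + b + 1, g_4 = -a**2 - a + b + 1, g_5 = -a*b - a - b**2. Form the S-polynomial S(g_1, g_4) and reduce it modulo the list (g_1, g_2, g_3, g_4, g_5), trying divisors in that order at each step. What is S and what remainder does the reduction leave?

lcm(LM(g_1), LM(g_4)) = a**2.
S = (lcm/LT(g_1))·g_1 − (lcm/LT(g_4))·g_4 = a - b**2.
Reduce S modulo (g_1, g_2, g_3, g_4, g_5) in that order:
  leading term a: no divisor's leading term divides it; move a to the remainder.
  leading term b**2: no divisor's leading term divides it; move -b**2 to the remainder.
The remainder a - b**2 is nonzero, so it would be added as the next basis element.

S(g_1, g_4) = a - b**2; remainder on division = a - b**2.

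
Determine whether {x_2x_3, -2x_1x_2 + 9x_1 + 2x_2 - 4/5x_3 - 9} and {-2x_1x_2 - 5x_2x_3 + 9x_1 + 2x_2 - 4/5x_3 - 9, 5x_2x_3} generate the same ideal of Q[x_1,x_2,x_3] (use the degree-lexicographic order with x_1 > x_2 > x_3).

For a fixed monomial order, each ideal has a unique reduced Gröbner basis; comparing bases decides equality.
Buchberger on the first generating set:
f_1 = x_2x_3, LT = x_2x_3.
f_2 = -2x_1x_2 + 9x_1 + 2x_2 - 4/5x_3 - 9, LT = x_1x_2.

S(f_1,f_2): lcm = x_1x_2x_3. S = 9/2x_1x_3 + x_2x_3 - 2/5x_3^2 - 9/2x_3.
  leading term x_1x_3: no divisor's leading term divides it; move 9/2x_1x_3 to the remainder.
  leading term x_2x_3: subtract (1)·f_1 from x_2x_3 - 2/5x_3^2 - 9/2x_3 → -2/5x_3^2 - 9/2x_3
  leading term x_3^2: no divisor's leading term divides it; move -2/5x_3^2 to the remainder.
  leading term x_3: no divisor's leading term divides it; move -9/2x_3 to the remainder.
  remainder 9/2x_1x_3 - 2/5x_3^2 - 9/2x_3 ≠ 0; add g_3 = 9/2x_1x_3 - 2/5x_3^2 - 9/2x_3 to the basis.

The other S-polynomials (S(f_1,g_3), S(f_2,g_3)) all reduce to 0 modulo the current basis, so we have a Gröbner basis.
Inter-reduce: drop elements whose leading term is divisible by another's, tail-reduce, and make monic.
Reduced Gröbner basis: {x_1x_2 - 9/2x_1 - x_2 + 2/5x_3 + 9/2, x_1x_3 - 4/45x_3^2 - x_3, x_2x_3}.

Buchberger on the second generating set:
h_1 = -2x_1x_2 - 5x_2x_3 + 9x_1 + 2x_2 - 4/5x_3 - 9, LT = x_1x_2.
h_2 = 5x_2x_3, LT = x_2x_3.

S(h_1,h_2): lcm = x_1x_2x_3. S = 5/2x_2x_3^2 - 9/2x_1x_3 - x_2x_3 + 2/5x_3^2 + 9/2x_3.
  leading term x_2x_3^2: subtract (1/2x_3)·h_2 from 5/2x_2x_3^2 - 9/2x_1x_3 - x_2x_3 + 2/5x_3^2 + 9/2x_3 → -9/2x_1x_3 - x_2x_3 + 2/5x_3^2 + 9/2x_3
  leading term x_1x_3: no divisor's leading term divides it; move -9/2x_1x_3 to the remainder.
  leading term x_2x_3: subtract (-1/5)·h_2 from -x_2x_3 + 2/5x_3^2 + 9/2x_3 → 2/5x_3^2 + 9/2x_3
  leading term x_3^2: no divisor's leading term divides it; move 2/5x_3^2 to the remainder.
  leading term x_3: no divisor's leading term divides it; move 9/2x_3 to the remainder.
  remainder -9/2x_1x_3 + 2/5x_3^2 + 9/2x_3 ≠ 0; add k_3 = -9/2x_1x_3 + 2/5x_3^2 + 9/2x_3 to the basis.

The other S-polynomials (S(h_1,k_3), S(h_2,k_3)) all reduce to 0 modulo the current basis, so we have a Gröbner basis.
Inter-reduce: drop elements whose leading term is divisible by another's, tail-reduce, and make monic.
Reduced Gröbner basis: {x_1x_2 - 9/2x_1 - x_2 + 2/5x_3 + 9/2, x_1x_3 - 4/45x_3^2 - x_3, x_2x_3}.

The two bases agree; hence the ideals are identical.

Yes, the ideals are equal.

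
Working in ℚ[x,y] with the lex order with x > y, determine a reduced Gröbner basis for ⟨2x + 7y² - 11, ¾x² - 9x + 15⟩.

f_1 = 2x + 7y² - 11, LT = x.
f_2 = ¾x² - 9x + 15, LT = x².

S(f_1,f_2): lcm = x². S = 7/2xy² + 13/2x - 20.
  leading term xy²: subtract (7/4y²)·f_1 from 7/2xy² + 13/2x - 20 → 13/2x - 49/4y⁴ + 77/4y² - 20
  leading term x: subtract (13/4)·f_1 from 13/2x - 49/4y⁴ + 77/4y² - 20 → -49/4y⁴ - 7/2y² + 63/4
  leading term y⁴: no divisor's leading term divides it; move -49/4y⁴ to the remainder.
  leading term y²: no divisor's leading term divides it; move -7/2y² to the remainder.
  leading term 1: no divisor's leading term divides it; move 63/4 to the remainder.
  remainder -49/4y⁴ - 7/2y² + 63/4 ≠ 0; add g_3 = -49/4y⁴ - 7/2y² + 63/4 to the basis.

S(f_1,g_3): leading monomials are coprime, so the S-polynomial reduces to 0 (Buchberger's first criterion).
S(f_2,g_3): leading monomials are coprime, so the S-polynomial reduces to 0 (Buchberger's first criterion).
Every S-polynomial of the final basis reduces to 0, so we have a Gröbner basis.
Inter-reduce: drop elements whose leading term is divisible by another's, tail-reduce, and make monic.

G = {x + 7/2y² - 11/2, y⁴ + 2/7y² - 9/7}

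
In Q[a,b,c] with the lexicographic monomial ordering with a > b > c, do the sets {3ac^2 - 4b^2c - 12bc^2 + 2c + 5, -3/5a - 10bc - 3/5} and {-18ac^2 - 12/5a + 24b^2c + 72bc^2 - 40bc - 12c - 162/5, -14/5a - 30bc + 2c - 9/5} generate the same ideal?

No, the ideals differ.

Two ideals are equal iff their reduced Gröbner bases coincide (the reduced basis is unique for a fixed ordering).
Buchberger on the first generating set:
f_1 = 3ac^2 - 4b^2c - 12bc^2 + 2c + 5, LT = ac^2.
f_2 = -3/5a - 10bc - 3/5, LT = a.

S(f_1,f_2): lcm = ac^2. S = -4/3b^2c - 50/3bc^3 - 4bc^2 - c^2 + 2/3c + 5/3.
  leading term b^2c: no divisor's leading term divides it; move -4/3b^2c to the remainder.
  leading term bc^3: no divisor's leading term divides it; move -50/3bc^3 to the remainder.
  leading term bc^2: no divisor's leading term divides it; move -4bc^2 to the remainder.
  leading term c^2: no divisor's leading term divides it; move -c^2 to the remainder.
  leading term c: no divisor's leading term divides it; move 2/3c to the remainder.
  leading term 1: no divisor's leading term divides it; move 5/3 to the remainder.
  remainder -4/3b^2c - 50/3bc^3 - 4bc^2 - c^2 + 2/3c + 5/3 ≠ 0; add g_3 = -4/3b^2c - 50/3bc^3 - 4bc^2 - c^2 + 2/3c + 5/3 to the basis.

The other S-polynomials (S(f_1,g_3), S(f_2,g_3)) all reduce to 0 modulo the current basis, so we have a Gröbner basis.
Inter-reduce: drop elements whose leading term is divisible by another's, tail-reduce, and make monic.
Reduced Gröbner basis: {a + 50/3bc + 1, b^2c + 25/2bc^3 + 3bc^2 + 3/4c^2 - 1/2c - 5/4}.

Buchberger on the second generating set:
h_1 = -18ac^2 - 12/5a + 24b^2c + 72bc^2 - 40bc - 12c - 162/5, LT = ac^2.
h_2 = -14/5a - 30bc + 2c - 9/5, LT = a.

S(h_1,h_2): lcm = ac^2. S = 2/15a - 4/3b^2c - 75/7bc^3 - 4bc^2 + 20/9bc + 5/7c^3 - 9/14c^2 + 2/3c + 9/5.
  leading term a: subtract (-1/21)·h_2 from 2/15a - 4/3b^2c - 75/7bc^3 - 4bc^2 + 20/9bc + 5/7c^3 - 9/14c^2 + 2/3c + 9/5 → -4/3b^2c - 75/7bc^3 - 4bc^2 + 50/63bc + 5/7c^3 - 9/14c^2 + 16/21c + 12/7
  leading term b^2c: no divisor's leading term divides it; move -4/3b^2c to the remainder.
  leading term bc^3: no divisor's leading term divides it; move -75/7bc^3 to the remainder.
  leading term bc^2: no divisor's leading term divides it; move -4bc^2 to the remainder.
  leading term bc: no divisor's leading term divides it; move 50/63bc to the remainder.
  leading term c^3: no divisor's leading term divides it; move 5/7c^3 to the remainder.
  leading term c^2: no divisor's leading term divides it; move -9/14c^2 to the remainder.
  leading term c: no divisor's leading term divides it; move 16/21c to the remainder.
  leading term 1: no divisor's leading term divides it; move 12/7 to the remainder.
  remainder -4/3b^2c - 75/7bc^3 - 4bc^2 + 50/63bc + 5/7c^3 - 9/14c^2 + 16/21c + 12/7 ≠ 0; add k_3 = -4/3b^2c - 75/7bc^3 - 4bc^2 + 50/63bc + 5/7c^3 - 9/14c^2 + 16/21c + 12/7 to the basis.

The other S-polynomials (S(h_1,k_3), S(h_2,k_3)) all reduce to 0 modulo the current basis, so we have a Gröbner basis.
Inter-reduce: drop elements whose leading term is divisible by another's, tail-reduce, and make monic.
Reduced Gröbner basis: {a + 75/7bc - 5/7c + 9/14, b^2c + 225/28bc^3 + 3bc^2 - 25/42bc - 15/28c^3 + 27/56c^2 - 4/7c - 9/7}.

The bases are distinct; the ideals are different.
The choice of monomial ordering does not affect the verdict — as long as both bases are computed under the same ordering, their equality decides ideal equality.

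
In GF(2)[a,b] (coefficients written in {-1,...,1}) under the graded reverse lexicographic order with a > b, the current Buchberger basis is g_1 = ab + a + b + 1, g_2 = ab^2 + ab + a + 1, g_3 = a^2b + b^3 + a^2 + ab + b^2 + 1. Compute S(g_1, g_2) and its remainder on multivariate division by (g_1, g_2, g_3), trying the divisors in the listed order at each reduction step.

lcm(LM(g_1), LM(g_2)) = ab^2.
S = (lcm/LT(g_1))·g_1 − (lcm/LT(g_2))·g_2 = b^2 + a + b + 1.
Reduce S modulo (g_1, g_2, g_3) in that order:
  leading term b^2: no divisor's leading term divides it; move b^2 to the remainder.
  leading term a: no divisor's leading term divides it; move a to the remainder.
  leading term b: no divisor's leading term divides it; move b to the remainder.
  leading term 1: no divisor's leading term divides it; move 1 to the remainder.
The remainder b^2 + a + b + 1 is nonzero, so it would be added as the next basis element.

S(g_1, g_2) = b^2 + a + b + 1; remainder on division = b^2 + a + b + 1.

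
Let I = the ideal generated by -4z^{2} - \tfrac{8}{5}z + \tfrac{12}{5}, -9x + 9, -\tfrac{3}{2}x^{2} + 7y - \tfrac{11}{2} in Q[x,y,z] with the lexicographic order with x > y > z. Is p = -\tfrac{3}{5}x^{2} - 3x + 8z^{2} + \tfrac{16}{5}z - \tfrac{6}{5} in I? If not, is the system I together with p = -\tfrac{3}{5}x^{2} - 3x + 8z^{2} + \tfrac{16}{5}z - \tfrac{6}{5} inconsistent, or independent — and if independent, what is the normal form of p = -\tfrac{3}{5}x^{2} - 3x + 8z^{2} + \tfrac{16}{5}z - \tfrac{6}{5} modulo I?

-\tfrac{3}{5}x^{2} - 3x + 8z^{2} + \tfrac{16}{5}z - \tfrac{6}{5} lies in I (it reduces to 0).

First compute the reduced Gröbner basis of I by Buchberger's algorithm.
f_1 = -4z^{2} - \tfrac{8}{5}z + \tfrac{12}{5}, LT = z^{2}.
f_2 = -9x + 9, LT = x.
f_3 = -\tfrac{3}{2}x^{2} + 7y - \tfrac{11}{2}, LT = x^{2}.

S(f_2,f_3): lcm = x^{2}. S = -x + \tfrac{14}{3}y - \tfrac{11}{3}.
  leading term x: subtract (\tfrac{1}{9})·f_2 from -x + \tfrac{14}{3}y - \tfrac{11}{3} → \tfrac{14}{3}y - \tfrac{14}{3}
  leading term y: no divisor's leading term divides it; move \tfrac{14}{3}y to the remainder.
  leading term 1: no divisor's leading term divides it; move -\tfrac{14}{3} to the remainder.
  remainder \tfrac{14}{3}y - \tfrac{14}{3} ≠ 0; add h_4 = \tfrac{14}{3}y - \tfrac{14}{3} to the basis.

The other S-polynomials (S(f_1,f_2), S(f_1,f_3), S(f_1,h_4), S(f_2,h_4), S(f_3,h_4)) all reduce to 0 modulo the current basis, so we have a Gröbner basis.
Inter-reduce: drop elements whose leading term is divisible by another's, tail-reduce, and make monic.
Reduced Gröbner basis: {x - 1, y - 1, z^{2} + \tfrac{2}{5}z - \tfrac{3}{5}}.
Label its elements g_1 = x - 1, g_2 = y - 1, g_3 = z^{2} + \tfrac{2}{5}z - \tfrac{3}{5}.

Reduce p = -\tfrac{3}{5}x^{2} - 3x + 8z^{2} + \tfrac{16}{5}z - \tfrac{6}{5} modulo G:
  leading term x^{2}: subtract (-\tfrac{3}{5}x)·g_1 from -\tfrac{3}{5}x^{2} - 3x + 8z^{2} + \tfrac{16}{5}z - \tfrac{6}{5} → -\tfrac{18}{5}x + 8z^{2} + \tfrac{16}{5}z - \tfrac{6}{5}
  leading term x: subtract (-\tfrac{18}{5})·g_1 from -\tfrac{18}{5}x + 8z^{2} + \tfrac{16}{5}z - \tfrac{6}{5} → 8z^{2} + \tfrac{16}{5}z - \tfrac{24}{5}
  leading term z^{2}: subtract (8)·g_3 from 8z^{2} + \tfrac{16}{5}z - \tfrac{24}{5} → 0
  normal form = 0.
Since the normal form is 0, p ∈ I.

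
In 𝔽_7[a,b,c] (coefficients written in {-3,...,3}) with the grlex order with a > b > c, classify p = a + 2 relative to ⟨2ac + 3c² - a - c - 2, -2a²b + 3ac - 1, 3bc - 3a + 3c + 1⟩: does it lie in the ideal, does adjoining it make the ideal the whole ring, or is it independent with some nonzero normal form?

First compute the reduced Gröbner basis of I by Buchberger's algorithm.
f_1 = 2ac + 3c² - a - c - 2, LT = ac.
f_2 = -2a²b + 3ac - 1, LT = a²b.
f_3 = 3bc - 3a + 3c + 1, LT = bc.

S(f_1,f_2): lcm = a²bc. S = -2abc² + 3a²b + 3abc - 2ac² - ab + 3c.
  reduce S modulo (f_1, f_2, f_3):
  remainder -c³ + 2c² + 3a + 2b + c + 1 ≠ 0; add h_4 = -c³ + 2c² + 3a + 2b + c + 1 to the basis.

S(f_1,f_3): lcm = abc. S = -2bc² + a² + 3ab - ac + 3bc + 2a - b.
  reduce S modulo (f_1, f_2, f_3, h_4):
  remainder a² + 3ab + 3c² - b + 2c + 3 ≠ 0; add h_5 = a² + 3ab + 3c² - b + 2c + 3 to the basis.

S(f_3,h_4): lcm = bc³. S = -ac² + 2bc² + c³ + 3ab + 2b² + bc - 2c² + b.
  reduce S modulo (f_1, f_2, f_3, h_4, h_5):
  remainder 3ab + 2b² - 3a - b - 1 ≠ 0; add h_6 = 3ab + 2b² - 3a - b - 1 to the basis.

S(f_2,h_5): lcm = a²b. S = -3ab² - 3bc² + 2ac + b² - 2bc - 3b - 3.
  reduce S modulo (f_1, f_2, f_3, h_4, h_5, h_6):
  remainder 2b³ + 2b² + c² - 2a + 2b - c - 2 ≠ 0; add h_7 = 2b³ + 2b² + c² - 2a + 2b - c - 2 to the basis.

The other S-polynomials (S(f_2,f_3), S(f_1,h_4), S(f_2,h_4), S(f_1,h_5), S(f_3,h_5), S(h_4,h_5), S(f_1,h_6), S(f_2,h_6), S(f_3,h_6), S(h_4,h_6), S(h_5,h_6), S(f_1,h_7), S(f_2,h_7), S(f_3,h_7), S(h_4,h_7), S(h_5,h_7), S(h_6,h_7)) all reduce to 0 modulo the current basis, so we have a Gröbner basis.
Inter-reduce: drop elements whose leading term is divisible by another's, tail-reduce, and make monic.
Reduced Gröbner basis: {b³ + b² - 3c² - a + b + 3c - 1, c³ - 2c² - 3a - 2b - c - 1, a² - 2b² + 3c² + 3a + 2c - 3, ab + 3b² - a + 2b + 2, ac - 2c² + 3a + 3c - 1, bc - a + c - 2}.
Label its elements g_1 = b³ + b² - 3c² - a + b + 3c - 1, g_2 = c³ - 2c² - 3a - 2b - c - 1, g_3 = a² - 2b² + 3c² + 3a + 2c - 3, g_4 = ab + 3b² - a + 2b + 2, g_5 = ac - 2c² + 3a + 3c - 1, g_6 = bc - a + c - 2.

Reduce p = a + 2 modulo G:
  leading term a: no divisor's leading term divides it; move a to the remainder.
  leading term 1: no divisor's leading term divides it; move 2 to the remainder.
  normal form = a + 2.
The normal form is nonzero, so p ∉ I. Since p minus its normal form lies in I, I + (p) = I + (r) where r = a + 2; decide whether this ideal is the whole ring.
Run Buchberger on G together with r (pairs among the g_i already reduce to 0 since G is a Gröbner basis):
g_1 = b³ + b² - 3c² - a + b + 3c - 1, LT = b³.
g_2 = c³ - 2c² - 3a - 2b - c - 1, LT = c³.
g_3 = a² - 2b² + 3c² + 3a + 2c - 3, LT = a².
g_4 = ab + 3b² - a + 2b + 2, LT = ab.
g_5 = ac - 2c² + 3a + 3c - 1, LT = ac.
g_6 = bc - a + c - 2, LT = bc.
r = a + 2, LT = a.

S(g_3,r): lcm = a². S = -2b² + 3c² + a + 2c - 3.
  reduce S modulo (g_1, g_2, g_3, g_4, g_5, g_6, r):
  remainder -2b² + 3c² + 2c + 2 ≠ 0; add m_8 = -2b² + 3c² + 2c + 2 to the basis.

S(g_4,r): lcm = ab. S = 3b² - a + 2.
  reduce S modulo (g_1, g_2, g_3, g_4, g_5, g_6, r, m_8):
  remainder c² + 3c ≠ 0; add m_9 = c² + 3c to the basis.

S(g_1,m_8): lcm = b³. S = -2bc² + b² + bc - 3c² - a + 2b + 3c - 1.
  reduce S modulo (g_1, g_2, g_3, g_4, g_5, g_6, r, m_8, m_9):
  remainder 2b - 2c + 2 ≠ 0; add m_10 = 2b - 2c + 2 to the basis.

S(g_4,m_8): lcm = ab². S = -2ac² + 3b³ - ab + ac + 2b² + a + 2b.
  reduce S modulo (g_1, g_2, g_3, g_4, g_5, g_6, r, m_8, m_9, m_10):
  remainder -c ≠ 0; add m_11 = -c to the basis.

The other S-polynomials (S(g_1,g_2), S(g_1,g_3), S(g_1,g_4), S(g_1,g_5), S(g_1,g_6), S(g_1,r), S(g_2,g_3), S(g_2,g_4), S(g_2,g_5), S(g_2,g_6), S(g_2,r), S(g_3,g_4), S(g_3,g_5), S(g_3,g_6), S(g_4,g_5), S(g_4,g_6), S(g_5,g_6), S(g_5,r), S(g_6,r), S(g_2,m_8), S(g_3,m_8), S(g_5,m_8), S(g_6,m_8), S(r,m_8), S(g_1,m_9), S(g_2,m_9), S(g_3,m_9), S(g_4,m_9), S(g_5,m_9), S(g_6,m_9), S(r,m_9), S(m_8,m_9), S(g_1,m_10), S(g_2,m_10), S(g_3,m_10), S(g_4,m_10), S(g_5,m_10), S(g_6,m_10), S(r,m_10), S(m_8,m_10), S(m_9,m_10), S(g_1,m_11), S(g_2,m_11), S(g_3,m_11), S(g_4,m_11), S(g_5,m_11), S(g_6,m_11), S(r,m_11), S(m_8,m_11), S(m_9,m_11), S(m_10,m_11)) all reduce to 0 modulo the current basis, so we have a Gröbner basis.
Inter-reduce: drop elements whose leading term is divisible by another's, tail-reduce, and make monic.
Reduced Gröbner basis: {a + 2, b + 1, c}.
The reduced Gröbner basis of I + (p) is {a + 2, b + 1, c} ≠ {1}, a proper ideal, so the enlarged system stays consistent: p is independent of I, with normal form a + 2.

a + 2 is independent of I; its normal form modulo I is a + 2.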